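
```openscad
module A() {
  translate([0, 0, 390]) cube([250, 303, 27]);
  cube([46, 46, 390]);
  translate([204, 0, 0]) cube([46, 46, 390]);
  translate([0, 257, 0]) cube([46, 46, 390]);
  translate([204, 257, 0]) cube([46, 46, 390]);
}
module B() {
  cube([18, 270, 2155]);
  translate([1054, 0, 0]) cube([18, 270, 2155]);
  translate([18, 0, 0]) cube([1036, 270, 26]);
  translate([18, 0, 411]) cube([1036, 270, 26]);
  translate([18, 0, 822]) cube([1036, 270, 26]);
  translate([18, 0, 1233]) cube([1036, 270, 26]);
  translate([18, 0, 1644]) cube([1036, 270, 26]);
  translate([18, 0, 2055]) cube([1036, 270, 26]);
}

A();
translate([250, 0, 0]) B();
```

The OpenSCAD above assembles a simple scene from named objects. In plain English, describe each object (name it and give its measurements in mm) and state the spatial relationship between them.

A is a simple wooden stool: a rectangular seat 250 mm (x) by 303 mm (y), 27 mm thick, top face at z = 417 mm, on four square legs, each 46×46 mm in cross-section. The legs rest on z = 0, each flush with a corner of the seat.

B is a bookshelf 1072 mm wide overall, 270 mm deep and 2155 mm tall. The two sides are 18 mm thick vertical panels. 6 horizontal shelves of 26 mm thickness span between the inner faces of the sides; the lowest shelf sits on the floor and shelves are stacked with a clear vertical gap of 385 mm between each pair.

The bookshelf is against the stool's +x side, with their −y faces flush.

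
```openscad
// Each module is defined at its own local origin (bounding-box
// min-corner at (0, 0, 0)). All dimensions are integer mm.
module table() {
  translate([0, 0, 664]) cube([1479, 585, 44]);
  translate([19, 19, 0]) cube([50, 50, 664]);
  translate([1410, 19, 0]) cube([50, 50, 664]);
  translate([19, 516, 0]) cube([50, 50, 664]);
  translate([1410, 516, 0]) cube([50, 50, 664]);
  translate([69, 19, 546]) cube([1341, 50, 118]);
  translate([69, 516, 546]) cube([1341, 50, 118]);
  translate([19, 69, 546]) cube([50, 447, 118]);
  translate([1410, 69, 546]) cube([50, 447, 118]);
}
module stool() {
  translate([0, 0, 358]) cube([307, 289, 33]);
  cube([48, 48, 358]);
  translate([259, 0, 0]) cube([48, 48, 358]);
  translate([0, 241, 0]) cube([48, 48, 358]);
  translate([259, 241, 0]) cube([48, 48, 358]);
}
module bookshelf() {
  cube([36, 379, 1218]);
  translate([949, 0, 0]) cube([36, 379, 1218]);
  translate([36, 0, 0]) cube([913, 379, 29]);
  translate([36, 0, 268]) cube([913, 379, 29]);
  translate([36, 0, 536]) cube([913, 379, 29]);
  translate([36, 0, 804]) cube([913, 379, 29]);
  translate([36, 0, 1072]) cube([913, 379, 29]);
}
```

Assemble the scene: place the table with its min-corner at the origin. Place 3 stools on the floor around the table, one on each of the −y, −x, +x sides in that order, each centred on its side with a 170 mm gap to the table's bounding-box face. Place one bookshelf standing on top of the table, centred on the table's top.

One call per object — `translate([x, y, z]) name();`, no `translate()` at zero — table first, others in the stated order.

table();
translate([586, -459, 0]) stool();
translate([-477, 148, 0]) stool();
translate([1649, 148, 0]) stool();
translate([247, 103, 708]) bookshelf();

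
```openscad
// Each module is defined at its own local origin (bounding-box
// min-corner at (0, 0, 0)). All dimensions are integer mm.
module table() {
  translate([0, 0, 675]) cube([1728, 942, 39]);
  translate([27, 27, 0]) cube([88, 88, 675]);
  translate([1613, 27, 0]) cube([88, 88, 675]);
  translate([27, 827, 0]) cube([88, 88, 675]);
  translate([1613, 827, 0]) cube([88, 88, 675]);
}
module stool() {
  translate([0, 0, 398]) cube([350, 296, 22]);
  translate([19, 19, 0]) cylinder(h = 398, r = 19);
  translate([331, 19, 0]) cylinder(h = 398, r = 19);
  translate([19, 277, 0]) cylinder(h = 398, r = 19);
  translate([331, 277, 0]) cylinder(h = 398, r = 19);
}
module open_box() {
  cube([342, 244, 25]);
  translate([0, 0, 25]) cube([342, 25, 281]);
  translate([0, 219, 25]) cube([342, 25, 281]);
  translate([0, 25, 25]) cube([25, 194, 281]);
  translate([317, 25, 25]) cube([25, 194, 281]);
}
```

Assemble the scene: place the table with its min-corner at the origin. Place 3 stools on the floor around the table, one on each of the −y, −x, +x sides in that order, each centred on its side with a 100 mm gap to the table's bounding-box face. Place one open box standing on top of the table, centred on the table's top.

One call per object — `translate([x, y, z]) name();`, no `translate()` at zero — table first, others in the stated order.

table();
translate([689, -396, 0]) stool();
translate([-450, 323, 0]) stool();
translate([1828, 323, 0]) stool();
translate([693, 349, 714]) open_box();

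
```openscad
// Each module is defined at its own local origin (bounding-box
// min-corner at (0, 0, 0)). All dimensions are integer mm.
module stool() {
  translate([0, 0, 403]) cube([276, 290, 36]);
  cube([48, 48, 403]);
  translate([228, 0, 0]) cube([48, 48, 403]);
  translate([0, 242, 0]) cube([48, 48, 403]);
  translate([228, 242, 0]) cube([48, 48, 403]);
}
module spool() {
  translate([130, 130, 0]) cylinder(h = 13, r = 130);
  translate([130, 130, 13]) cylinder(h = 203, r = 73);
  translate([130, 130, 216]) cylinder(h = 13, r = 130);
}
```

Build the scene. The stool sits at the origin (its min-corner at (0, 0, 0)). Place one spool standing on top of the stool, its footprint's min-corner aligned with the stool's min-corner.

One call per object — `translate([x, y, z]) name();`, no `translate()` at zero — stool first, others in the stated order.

stool();
translate([0, 0, 439]) spool();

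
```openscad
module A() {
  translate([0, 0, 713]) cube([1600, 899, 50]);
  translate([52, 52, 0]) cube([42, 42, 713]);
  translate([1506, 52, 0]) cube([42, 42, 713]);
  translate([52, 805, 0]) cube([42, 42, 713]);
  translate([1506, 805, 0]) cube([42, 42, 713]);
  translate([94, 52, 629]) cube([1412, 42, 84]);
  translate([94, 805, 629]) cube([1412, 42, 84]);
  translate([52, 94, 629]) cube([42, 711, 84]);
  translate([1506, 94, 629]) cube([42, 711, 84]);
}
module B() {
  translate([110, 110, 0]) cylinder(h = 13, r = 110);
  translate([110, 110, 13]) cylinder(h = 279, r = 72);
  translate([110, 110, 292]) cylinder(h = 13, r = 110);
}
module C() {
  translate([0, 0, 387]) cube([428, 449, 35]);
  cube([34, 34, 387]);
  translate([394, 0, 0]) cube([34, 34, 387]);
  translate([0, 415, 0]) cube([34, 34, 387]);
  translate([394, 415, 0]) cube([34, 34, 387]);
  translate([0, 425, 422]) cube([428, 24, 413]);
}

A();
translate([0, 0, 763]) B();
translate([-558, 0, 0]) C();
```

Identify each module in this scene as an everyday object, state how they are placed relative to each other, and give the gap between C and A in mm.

The chair's nearest face is 130 mm from the table's −x face.

A is a table. B is a spool. C is a chair. The spool is on top of the table. The chair is on the floor beside the table on its −x side. The gap between the chair and the table is 130 mm.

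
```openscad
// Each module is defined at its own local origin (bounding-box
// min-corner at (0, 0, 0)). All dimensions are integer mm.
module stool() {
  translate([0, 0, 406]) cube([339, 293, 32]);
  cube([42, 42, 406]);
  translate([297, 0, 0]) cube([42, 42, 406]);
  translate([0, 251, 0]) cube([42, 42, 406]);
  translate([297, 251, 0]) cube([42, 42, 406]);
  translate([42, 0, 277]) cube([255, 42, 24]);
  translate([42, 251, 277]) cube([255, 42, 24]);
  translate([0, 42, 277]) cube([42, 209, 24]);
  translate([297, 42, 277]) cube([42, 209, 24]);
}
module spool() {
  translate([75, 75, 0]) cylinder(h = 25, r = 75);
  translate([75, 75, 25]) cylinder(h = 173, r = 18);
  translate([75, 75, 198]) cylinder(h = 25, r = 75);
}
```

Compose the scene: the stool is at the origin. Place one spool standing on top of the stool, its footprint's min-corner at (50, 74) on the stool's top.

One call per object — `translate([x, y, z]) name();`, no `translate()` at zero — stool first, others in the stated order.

stool();
translate([50, 74, 438]) spool();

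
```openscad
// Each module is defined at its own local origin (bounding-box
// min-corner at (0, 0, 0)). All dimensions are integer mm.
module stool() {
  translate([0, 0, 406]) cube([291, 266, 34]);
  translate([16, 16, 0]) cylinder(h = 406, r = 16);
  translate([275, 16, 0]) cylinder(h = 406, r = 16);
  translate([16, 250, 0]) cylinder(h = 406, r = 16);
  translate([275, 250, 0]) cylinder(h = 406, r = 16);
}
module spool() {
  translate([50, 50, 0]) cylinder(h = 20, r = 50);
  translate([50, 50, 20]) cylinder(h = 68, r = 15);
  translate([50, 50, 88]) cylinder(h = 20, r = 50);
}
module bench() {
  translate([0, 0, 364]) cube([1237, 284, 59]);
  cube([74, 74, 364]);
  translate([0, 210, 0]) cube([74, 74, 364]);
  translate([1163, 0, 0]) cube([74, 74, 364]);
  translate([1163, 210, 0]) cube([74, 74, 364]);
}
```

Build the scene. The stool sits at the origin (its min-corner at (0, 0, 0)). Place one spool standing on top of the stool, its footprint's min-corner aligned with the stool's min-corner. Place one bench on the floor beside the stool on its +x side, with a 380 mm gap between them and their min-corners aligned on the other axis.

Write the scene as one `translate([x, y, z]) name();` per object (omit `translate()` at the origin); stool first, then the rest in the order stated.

stool();
translate([0, 0, 440]) spool();
translate([671, 0, 0]) bench();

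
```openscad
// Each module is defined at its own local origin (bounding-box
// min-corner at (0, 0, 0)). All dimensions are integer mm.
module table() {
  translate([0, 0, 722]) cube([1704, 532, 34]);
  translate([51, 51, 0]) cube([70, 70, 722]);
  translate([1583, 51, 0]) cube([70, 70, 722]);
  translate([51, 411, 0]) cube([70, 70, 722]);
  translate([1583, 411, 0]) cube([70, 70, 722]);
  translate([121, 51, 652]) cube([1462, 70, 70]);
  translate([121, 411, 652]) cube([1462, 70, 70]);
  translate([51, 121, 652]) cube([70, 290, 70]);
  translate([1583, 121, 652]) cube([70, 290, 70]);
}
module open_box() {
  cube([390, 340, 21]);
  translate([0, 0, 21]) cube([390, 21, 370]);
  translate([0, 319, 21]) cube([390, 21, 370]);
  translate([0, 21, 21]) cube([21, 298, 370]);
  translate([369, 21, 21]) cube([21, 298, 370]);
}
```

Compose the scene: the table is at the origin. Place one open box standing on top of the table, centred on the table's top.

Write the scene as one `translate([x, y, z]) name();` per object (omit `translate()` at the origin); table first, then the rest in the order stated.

table();
translate([657, 96, 756]) open_box();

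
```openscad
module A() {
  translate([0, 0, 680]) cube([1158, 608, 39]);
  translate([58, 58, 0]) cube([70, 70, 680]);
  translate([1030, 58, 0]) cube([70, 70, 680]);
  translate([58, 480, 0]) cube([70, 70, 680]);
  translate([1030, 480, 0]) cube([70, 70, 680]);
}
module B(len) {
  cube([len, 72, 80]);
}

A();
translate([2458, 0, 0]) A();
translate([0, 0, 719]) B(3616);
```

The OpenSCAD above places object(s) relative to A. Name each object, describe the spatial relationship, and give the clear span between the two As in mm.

Second table starts at x = 2458; first ends at x = 1158; clear span = 2458 − 1158 = 1300 mm.

A is a table. B is a beam. A beam spans the tops of two tables. The clear span between the two tables is 1300 mm.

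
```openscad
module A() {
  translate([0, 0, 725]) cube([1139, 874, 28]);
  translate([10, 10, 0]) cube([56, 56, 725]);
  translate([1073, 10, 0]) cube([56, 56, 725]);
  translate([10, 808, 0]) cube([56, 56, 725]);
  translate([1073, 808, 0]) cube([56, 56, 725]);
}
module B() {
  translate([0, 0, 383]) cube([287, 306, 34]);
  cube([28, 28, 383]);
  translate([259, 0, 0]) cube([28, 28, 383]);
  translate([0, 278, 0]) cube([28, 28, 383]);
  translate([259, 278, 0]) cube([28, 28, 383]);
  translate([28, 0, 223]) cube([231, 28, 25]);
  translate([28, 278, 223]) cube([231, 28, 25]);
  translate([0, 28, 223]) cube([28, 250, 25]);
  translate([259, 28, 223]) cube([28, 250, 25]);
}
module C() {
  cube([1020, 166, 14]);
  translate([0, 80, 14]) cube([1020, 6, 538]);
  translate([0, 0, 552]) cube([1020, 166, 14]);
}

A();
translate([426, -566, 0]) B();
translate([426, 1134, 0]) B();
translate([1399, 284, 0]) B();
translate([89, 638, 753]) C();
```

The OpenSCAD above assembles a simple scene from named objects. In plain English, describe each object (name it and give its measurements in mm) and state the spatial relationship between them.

A is a rectangular dining table. The top is 1139×874×28 mm with its upper surface at z = 753 mm. It stands on four 56×56 mm square legs, each inset 10 mm from the nearest pair of top edges, running from the floor to the underside of the top.

B is a four-legged stool. The seat is 287×306 mm, 34 mm thick, top at z = 417 mm. It stands on four square legs, each 28×28 mm in cross-section, from z = 0 to the seat underside, each flush with a corner of the seat. Four stretchers, 28 mm wide and 25 mm tall, connect adjacent legs with their undersides at z = 223 mm, each running between the inner faces of the legs it joins and aligned with the legs' outer faces on the other axis.

C is an I-beam lying along x, 1020 mm long. Overall section height 566 mm. Two flanges 166 mm wide (y) and 14 mm thick, one on the floor and one at the top; a web 6 mm thick runs between them, centred on the flange width.

Three stools sit around the table at the −y, +y, +x sides. The I-beam is on top of the table.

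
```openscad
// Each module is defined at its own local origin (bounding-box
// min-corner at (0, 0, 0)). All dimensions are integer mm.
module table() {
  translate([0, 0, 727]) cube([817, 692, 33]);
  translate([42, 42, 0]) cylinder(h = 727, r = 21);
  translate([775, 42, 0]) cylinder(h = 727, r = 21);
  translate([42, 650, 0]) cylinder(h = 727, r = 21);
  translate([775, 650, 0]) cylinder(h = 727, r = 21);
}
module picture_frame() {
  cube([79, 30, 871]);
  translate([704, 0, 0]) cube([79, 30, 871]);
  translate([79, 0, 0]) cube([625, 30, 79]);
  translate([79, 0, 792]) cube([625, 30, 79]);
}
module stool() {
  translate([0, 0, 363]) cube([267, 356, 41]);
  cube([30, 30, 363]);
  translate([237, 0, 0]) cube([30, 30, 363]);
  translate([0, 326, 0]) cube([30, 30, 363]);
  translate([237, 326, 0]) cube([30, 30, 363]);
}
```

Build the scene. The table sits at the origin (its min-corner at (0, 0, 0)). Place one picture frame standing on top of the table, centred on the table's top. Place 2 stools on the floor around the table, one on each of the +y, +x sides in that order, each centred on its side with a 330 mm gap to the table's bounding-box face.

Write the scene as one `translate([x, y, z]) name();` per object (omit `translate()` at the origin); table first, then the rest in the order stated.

table();
translate([17, 331, 760]) picture_frame();
translate([275, 1022, 0]) stool();
translate([1147, 168, 0]) stool();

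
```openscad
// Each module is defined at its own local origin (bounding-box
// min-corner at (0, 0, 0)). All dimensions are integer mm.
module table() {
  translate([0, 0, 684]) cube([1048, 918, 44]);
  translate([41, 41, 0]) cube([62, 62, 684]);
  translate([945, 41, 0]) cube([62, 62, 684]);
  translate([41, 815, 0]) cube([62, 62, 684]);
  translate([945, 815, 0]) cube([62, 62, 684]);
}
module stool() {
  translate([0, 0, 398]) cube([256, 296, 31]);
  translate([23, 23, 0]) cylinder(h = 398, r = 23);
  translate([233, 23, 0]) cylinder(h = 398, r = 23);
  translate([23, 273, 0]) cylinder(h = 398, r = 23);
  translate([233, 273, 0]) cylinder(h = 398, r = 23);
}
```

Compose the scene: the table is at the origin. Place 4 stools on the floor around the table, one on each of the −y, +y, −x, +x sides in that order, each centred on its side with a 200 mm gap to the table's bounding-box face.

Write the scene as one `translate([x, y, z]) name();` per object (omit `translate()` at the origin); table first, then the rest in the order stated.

table();
translate([396, -496, 0]) stool();
translate([396, 1118, 0]) stool();
translate([-456, 311, 0]) stool();
translate([1248, 311, 0]) stool();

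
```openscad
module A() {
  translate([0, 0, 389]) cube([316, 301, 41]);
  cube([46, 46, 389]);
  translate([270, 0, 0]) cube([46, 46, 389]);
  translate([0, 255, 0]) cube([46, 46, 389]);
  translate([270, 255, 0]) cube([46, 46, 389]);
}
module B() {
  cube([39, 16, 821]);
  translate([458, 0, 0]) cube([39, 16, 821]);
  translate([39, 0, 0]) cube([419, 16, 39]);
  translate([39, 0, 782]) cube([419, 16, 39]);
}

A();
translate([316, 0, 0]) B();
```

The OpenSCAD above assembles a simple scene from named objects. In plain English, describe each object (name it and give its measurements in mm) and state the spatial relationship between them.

A is a four-legged stool. The seat is a 316×301×41 mm slab whose top surface is at z = 430 mm; four square legs, each 46×46 mm in cross-section, run from the floor (z = 0) to the underside of the seat, each flush with a corner of the seat.

B is a picture frame with a 419×743 mm rectangular opening (x by z) and a uniform 39 mm border on every side. Frame depth is 16 mm along y. It is built from two vertical stiles running the full outside height and two horizontal rails spanning the gap between the stiles.

The picture frame is against the stool's +x side, with their −y faces flush.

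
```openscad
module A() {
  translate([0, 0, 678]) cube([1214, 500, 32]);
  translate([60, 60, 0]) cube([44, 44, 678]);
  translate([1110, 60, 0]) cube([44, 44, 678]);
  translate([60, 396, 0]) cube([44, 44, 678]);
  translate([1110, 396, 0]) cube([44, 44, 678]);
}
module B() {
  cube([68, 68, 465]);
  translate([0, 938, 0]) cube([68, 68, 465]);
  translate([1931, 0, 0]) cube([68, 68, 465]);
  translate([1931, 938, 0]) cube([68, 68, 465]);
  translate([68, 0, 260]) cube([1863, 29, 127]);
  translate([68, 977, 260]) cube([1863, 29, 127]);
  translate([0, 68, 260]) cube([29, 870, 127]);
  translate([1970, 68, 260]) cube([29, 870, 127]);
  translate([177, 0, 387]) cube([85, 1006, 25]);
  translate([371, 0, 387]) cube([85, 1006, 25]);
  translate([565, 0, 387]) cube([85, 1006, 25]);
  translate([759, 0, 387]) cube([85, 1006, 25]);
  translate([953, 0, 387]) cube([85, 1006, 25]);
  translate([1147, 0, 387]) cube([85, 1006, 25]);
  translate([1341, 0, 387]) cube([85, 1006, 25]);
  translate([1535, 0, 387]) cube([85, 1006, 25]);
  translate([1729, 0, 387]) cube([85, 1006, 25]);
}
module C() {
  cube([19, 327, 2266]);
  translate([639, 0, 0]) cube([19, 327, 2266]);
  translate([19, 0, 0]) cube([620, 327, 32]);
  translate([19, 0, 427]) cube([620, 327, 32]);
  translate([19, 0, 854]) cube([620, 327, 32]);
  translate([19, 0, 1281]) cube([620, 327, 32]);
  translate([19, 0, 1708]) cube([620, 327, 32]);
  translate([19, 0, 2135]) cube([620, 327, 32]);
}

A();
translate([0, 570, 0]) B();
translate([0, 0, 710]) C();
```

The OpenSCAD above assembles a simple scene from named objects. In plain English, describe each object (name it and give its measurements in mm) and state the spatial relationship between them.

A is a table with a 1214×500 mm rectangular top, 32 mm thick, top surface at z = 710 mm, supported by four 44×44 mm square legs, each inset 60 mm from the nearest pair of top edges, running from the floor.

B is a bed frame 1999 mm long (x) by 1006 mm wide (y). Four 68×68 mm corner posts, 465 mm tall, at the corners of the footprint. Four rails of 29 mm thickness and 127 mm height run between adjacent posts with their undersides at z = 260 mm, their outer faces flush with the outside of the frame (the two x-running rails run between the posts' inner faces; the two y-running rails run between the posts' inner faces). 9 slats, each 85 mm wide (x) and 25 mm thick, lie across the top of the two x-running rails, running the full 1006 mm width of the frame in y; the slats are evenly spaced along x between the inner faces of the end posts with equal gaps (rounded down to the nearest mm) at the −x end and between each pair — any rounding remainder accumulates at the +x end.

C is an open bookshelf. Two side panels, each 19 mm thick, 327 mm deep and 2266 mm tall, stand 658 mm apart (outside-to-outside). Between them sit 6 shelves, each 32 mm thick and 327 mm deep, spanning the full gap between the sides. The bottom shelf rests on the floor (its underside at z = 0) and the clear gap between one shelf's top and the next shelf's underside is 395 mm.

The bed frame is on the floor beside the table on its +y side. The bookshelf is on top of the table.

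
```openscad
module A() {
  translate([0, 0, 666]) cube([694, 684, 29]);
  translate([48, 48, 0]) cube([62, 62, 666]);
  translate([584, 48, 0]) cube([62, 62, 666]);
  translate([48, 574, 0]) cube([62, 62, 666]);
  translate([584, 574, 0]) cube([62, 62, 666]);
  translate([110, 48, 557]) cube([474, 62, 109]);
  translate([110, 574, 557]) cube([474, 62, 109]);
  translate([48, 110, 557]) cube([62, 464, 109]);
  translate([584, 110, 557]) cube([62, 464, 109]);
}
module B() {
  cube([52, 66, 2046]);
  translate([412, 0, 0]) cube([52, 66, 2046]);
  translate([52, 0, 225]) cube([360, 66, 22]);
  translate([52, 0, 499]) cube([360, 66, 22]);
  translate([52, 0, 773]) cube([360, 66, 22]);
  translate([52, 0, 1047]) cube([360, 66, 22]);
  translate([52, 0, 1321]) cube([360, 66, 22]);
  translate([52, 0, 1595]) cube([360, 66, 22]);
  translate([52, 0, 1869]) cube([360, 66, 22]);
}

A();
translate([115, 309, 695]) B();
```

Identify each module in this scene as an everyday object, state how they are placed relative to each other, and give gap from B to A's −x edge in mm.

The ladder's min-x is at 115; the table's min-x is 0; gap = 115 mm.

A is a table. B is a ladder. The ladder is on top of the table, centred. The gap from the ladder to the table's −x edge is 115 mm.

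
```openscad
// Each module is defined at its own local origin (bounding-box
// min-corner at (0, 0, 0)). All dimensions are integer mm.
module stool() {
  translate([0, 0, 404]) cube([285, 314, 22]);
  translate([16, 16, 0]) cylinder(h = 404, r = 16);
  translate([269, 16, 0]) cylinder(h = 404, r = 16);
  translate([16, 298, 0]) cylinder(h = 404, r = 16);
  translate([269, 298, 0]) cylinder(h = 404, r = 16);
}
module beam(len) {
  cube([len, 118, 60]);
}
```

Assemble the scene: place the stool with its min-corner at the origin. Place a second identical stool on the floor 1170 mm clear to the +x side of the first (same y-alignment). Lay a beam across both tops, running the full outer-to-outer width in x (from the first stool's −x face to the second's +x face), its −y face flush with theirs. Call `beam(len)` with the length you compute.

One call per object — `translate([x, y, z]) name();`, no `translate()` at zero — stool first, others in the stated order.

stool();
translate([1455, 0, 0]) stool();
translate([0, 0, 426]) beam(1740);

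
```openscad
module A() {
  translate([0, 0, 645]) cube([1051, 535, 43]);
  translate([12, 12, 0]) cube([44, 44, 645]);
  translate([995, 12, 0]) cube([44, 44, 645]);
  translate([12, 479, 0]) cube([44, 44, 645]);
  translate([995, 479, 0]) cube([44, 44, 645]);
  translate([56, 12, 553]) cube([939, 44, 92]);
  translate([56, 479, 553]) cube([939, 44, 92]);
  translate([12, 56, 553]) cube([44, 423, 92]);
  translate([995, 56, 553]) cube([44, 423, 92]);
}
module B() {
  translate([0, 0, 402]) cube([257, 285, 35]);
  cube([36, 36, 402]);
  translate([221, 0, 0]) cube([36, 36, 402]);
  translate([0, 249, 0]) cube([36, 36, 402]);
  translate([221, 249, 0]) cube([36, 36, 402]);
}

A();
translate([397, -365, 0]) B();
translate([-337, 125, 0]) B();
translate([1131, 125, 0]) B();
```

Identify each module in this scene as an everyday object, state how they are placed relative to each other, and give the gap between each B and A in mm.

Each stool's nearest face is 80 mm from the table's bounding box.

A is a table. B is a stool. Three stools sit around the table at the −y, −x, +x sides. The gap between each stool and the table is 80 mm.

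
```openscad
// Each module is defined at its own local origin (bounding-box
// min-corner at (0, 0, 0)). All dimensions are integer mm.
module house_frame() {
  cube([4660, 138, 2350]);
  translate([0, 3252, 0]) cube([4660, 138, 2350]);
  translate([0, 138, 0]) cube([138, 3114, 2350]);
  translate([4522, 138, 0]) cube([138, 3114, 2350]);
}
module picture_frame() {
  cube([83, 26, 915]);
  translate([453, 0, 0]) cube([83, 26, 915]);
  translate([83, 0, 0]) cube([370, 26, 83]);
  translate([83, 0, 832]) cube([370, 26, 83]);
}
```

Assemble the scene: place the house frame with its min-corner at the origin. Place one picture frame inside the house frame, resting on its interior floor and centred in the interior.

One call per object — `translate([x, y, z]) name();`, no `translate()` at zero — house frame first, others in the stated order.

house_frame();
translate([2062, 1682, 0]) picture_frame();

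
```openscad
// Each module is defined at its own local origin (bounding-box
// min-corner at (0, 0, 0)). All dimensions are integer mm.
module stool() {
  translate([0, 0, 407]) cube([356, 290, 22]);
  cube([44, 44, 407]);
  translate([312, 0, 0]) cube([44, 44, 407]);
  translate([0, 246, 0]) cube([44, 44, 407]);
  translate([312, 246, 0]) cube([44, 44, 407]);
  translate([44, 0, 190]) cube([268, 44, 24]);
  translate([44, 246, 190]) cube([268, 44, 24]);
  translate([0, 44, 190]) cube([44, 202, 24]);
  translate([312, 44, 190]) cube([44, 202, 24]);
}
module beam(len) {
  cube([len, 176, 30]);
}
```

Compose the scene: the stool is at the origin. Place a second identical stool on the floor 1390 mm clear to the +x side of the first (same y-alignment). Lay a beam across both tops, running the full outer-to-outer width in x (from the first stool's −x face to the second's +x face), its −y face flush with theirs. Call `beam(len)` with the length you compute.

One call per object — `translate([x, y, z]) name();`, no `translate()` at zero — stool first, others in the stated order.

stool();
translate([1746, 0, 0]) stool();
translate([0, 0, 429]) beam(2102);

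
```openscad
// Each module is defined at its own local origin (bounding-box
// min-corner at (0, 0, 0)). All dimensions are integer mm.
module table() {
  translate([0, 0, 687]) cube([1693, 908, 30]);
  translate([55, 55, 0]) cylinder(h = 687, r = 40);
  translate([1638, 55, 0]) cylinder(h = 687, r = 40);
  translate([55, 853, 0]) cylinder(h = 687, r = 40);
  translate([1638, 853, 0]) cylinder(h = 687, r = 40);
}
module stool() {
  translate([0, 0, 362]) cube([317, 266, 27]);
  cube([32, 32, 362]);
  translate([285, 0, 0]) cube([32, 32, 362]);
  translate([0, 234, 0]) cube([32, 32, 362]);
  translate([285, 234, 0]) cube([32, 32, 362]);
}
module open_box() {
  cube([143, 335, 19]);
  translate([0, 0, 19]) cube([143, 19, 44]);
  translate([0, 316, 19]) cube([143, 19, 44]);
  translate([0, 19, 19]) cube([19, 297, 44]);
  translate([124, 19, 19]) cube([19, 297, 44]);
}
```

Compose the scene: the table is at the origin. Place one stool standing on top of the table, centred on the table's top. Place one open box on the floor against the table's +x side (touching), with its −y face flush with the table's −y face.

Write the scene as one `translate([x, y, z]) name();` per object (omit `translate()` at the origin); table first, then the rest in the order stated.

table();
translate([688, 321, 717]) stool();
translate([1693, 0, 0]) open_box();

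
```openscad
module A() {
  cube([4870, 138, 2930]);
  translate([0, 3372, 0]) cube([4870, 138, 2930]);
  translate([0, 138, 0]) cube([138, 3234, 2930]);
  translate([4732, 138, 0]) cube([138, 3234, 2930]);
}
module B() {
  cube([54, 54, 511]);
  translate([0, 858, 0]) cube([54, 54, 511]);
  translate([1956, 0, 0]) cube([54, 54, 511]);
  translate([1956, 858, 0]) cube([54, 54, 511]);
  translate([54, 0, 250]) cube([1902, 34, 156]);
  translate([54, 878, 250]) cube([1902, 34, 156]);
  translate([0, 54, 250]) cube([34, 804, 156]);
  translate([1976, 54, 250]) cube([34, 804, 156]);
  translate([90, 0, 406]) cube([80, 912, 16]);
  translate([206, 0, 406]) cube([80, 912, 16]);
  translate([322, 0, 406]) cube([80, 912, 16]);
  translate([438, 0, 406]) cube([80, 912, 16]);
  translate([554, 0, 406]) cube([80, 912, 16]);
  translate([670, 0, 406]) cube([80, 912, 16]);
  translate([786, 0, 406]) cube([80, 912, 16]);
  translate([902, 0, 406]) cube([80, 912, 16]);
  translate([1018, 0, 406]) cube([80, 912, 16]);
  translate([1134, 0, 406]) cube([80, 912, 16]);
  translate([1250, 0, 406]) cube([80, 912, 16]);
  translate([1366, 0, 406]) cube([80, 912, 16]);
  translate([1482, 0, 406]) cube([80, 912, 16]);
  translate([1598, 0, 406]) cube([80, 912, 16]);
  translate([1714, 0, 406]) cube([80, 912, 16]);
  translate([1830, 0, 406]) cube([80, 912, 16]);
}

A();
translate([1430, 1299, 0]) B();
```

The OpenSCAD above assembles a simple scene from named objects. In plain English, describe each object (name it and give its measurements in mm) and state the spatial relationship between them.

A is a box-shaped house frame (walls only): outside footprint 4870×3510 mm, wall height 2930 mm, wall thickness 138 mm. The two y-facing walls run the full x-width; the two x-facing walls fit between the inner faces of the y-facing walls.

B is a bed frame 2010 mm long (x) by 912 mm wide (y). Four 54×54 mm corner posts, 511 mm tall, at the corners of the footprint. Four rails of 34 mm thickness and 156 mm height run between adjacent posts with their undersides at z = 250 mm, their outer faces flush with the outside of the frame (the two x-running rails run between the posts' inner faces; the two y-running rails run between the posts' inner faces). 16 slats, each 80 mm wide (x) and 16 mm thick, lie across the top of the two x-running rails, running the full 912 mm width of the frame in y; the slats are evenly spaced along x between the inner faces of the end posts with equal gaps (rounded down to the nearest mm) at the −x end and between each pair — any rounding remainder accumulates at the +x end.

The bed frame sits inside the house frame, centred.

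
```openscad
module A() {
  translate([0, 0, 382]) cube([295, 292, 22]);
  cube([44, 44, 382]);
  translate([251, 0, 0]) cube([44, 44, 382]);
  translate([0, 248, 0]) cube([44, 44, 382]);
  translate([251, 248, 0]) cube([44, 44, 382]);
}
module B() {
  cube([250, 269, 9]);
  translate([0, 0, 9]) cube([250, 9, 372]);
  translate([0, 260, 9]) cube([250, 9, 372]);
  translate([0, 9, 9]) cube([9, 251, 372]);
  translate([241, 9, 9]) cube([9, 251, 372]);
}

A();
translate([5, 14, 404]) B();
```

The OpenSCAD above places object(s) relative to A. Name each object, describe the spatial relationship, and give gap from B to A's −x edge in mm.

A is a stool. B is an open box. The open box is on top of the stool. The gap from the open box to the stool's −x edge is 5 mm.

The open box's min-x is at 5; the stool's min-x is 0; gap = 5 mm.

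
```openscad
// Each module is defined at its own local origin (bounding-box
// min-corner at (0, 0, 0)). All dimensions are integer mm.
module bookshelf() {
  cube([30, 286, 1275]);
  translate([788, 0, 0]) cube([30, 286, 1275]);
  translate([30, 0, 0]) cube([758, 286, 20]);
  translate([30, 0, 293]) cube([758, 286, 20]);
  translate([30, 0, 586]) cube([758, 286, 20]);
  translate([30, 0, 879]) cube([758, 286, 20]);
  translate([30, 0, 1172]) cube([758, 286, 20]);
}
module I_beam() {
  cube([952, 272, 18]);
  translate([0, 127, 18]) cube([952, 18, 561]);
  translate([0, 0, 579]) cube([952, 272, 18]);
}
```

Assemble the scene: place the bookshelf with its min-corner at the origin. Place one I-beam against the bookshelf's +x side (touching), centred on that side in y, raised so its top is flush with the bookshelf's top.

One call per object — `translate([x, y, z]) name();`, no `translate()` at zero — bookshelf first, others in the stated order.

bookshelf();
translate([818, 7, 678]) I_beam();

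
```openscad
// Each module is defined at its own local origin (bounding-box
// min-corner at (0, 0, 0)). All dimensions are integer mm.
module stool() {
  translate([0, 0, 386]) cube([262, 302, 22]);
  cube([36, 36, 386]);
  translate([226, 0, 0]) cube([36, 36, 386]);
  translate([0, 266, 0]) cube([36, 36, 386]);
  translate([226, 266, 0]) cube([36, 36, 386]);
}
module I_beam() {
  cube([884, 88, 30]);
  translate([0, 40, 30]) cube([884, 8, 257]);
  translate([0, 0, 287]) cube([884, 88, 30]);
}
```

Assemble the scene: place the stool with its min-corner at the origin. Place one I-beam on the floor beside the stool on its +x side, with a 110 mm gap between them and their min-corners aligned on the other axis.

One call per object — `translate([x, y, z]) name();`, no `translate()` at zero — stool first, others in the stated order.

stool();
translate([372, 0, 0]) I_beam();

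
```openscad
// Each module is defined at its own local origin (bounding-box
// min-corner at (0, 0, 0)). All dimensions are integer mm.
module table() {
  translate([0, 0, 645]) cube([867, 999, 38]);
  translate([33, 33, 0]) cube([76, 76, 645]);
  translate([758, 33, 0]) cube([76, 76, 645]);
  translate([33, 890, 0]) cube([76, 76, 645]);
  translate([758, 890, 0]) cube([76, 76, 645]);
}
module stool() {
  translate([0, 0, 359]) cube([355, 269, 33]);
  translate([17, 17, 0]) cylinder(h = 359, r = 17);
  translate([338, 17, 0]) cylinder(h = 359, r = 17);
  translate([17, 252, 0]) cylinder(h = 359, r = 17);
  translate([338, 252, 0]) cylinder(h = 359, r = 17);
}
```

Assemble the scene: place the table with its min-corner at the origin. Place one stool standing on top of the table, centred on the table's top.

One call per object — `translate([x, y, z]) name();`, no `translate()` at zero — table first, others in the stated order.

table();
translate([256, 365, 683]) stool();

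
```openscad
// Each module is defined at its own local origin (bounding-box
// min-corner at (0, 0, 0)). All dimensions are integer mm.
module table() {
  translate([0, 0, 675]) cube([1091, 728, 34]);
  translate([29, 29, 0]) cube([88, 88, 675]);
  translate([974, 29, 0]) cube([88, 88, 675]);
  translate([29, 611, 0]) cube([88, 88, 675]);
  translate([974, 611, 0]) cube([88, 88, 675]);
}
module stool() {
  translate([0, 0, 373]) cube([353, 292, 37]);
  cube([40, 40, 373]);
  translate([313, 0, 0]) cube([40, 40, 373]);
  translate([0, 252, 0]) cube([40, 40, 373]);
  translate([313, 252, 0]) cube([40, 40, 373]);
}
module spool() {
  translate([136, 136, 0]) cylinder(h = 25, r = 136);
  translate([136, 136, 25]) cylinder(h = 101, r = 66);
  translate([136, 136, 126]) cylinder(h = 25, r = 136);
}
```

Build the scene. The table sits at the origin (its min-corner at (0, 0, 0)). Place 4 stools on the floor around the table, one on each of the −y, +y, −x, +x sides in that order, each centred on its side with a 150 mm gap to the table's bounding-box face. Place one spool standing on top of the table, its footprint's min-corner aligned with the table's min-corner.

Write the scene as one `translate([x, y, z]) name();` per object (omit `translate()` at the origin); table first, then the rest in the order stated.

table();
translate([369, -442, 0]) stool();
translate([369, 878, 0]) stool();
translate([-503, 218, 0]) stool();
translate([1241, 218, 0]) stool();
translate([0, 0, 709]) spool();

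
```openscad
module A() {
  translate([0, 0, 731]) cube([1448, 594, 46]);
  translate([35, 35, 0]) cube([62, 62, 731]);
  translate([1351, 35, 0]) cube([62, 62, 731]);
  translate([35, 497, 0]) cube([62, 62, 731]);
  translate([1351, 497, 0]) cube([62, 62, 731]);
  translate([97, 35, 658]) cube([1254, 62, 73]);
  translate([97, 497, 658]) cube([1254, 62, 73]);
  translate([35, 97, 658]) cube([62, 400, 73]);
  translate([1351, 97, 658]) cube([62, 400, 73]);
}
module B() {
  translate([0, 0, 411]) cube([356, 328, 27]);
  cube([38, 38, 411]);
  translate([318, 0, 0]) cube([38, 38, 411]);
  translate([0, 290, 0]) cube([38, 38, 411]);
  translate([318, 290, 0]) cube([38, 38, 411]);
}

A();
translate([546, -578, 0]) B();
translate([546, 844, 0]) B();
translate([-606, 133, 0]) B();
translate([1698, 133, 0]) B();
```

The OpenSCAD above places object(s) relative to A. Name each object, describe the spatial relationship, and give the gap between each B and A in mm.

Each stool's nearest face is 250 mm from the table's bounding box.

A is a table. B is a stool. Four stools sit around the table at the −y, +y, −x, +x sides. The gap between each stool and the table is 250 mm.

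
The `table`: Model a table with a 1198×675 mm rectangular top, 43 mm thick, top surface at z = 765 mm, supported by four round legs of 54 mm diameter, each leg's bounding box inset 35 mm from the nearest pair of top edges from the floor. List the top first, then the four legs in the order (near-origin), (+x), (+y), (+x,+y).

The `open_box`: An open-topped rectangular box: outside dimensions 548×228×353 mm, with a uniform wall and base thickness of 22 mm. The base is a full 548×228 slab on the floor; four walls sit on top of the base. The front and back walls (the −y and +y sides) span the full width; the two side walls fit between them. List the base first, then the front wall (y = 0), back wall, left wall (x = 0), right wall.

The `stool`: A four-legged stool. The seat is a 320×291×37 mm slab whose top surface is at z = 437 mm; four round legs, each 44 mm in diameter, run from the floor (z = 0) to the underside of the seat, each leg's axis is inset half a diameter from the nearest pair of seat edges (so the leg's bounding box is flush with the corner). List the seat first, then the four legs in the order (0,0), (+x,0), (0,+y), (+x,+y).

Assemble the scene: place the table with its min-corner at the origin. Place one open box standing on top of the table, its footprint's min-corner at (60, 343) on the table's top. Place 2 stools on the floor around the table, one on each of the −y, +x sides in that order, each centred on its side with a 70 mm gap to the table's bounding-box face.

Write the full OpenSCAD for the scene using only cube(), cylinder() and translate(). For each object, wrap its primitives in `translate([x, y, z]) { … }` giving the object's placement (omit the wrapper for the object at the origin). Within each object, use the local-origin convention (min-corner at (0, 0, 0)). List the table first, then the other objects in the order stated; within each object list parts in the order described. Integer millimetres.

translate([0, 0, 722]) cube([1198, 675, 43]);
translate([62, 62, 0]) cylinder(h = 722, r = 27);
translate([1136, 62, 0]) cylinder(h = 722, r = 27);
translate([62, 613, 0]) cylinder(h = 722, r = 27);
translate([1136, 613, 0]) cylinder(h = 722, r = 27);
translate([60, 343, 765]) {
  cube([548, 228, 22]);
  translate([0, 0, 22]) cube([548, 22, 331]);
  translate([0, 206, 22]) cube([548, 22, 331]);
  translate([0, 22, 22]) cube([22, 184, 331]);
  translate([526, 22, 22]) cube([22, 184, 331]);
}
translate([439, -361, 0]) {
  translate([0, 0, 400]) cube([320, 291, 37]);
  translate([22, 22, 0]) cylinder(h = 400, r = 22);
  translate([298, 22, 0]) cylinder(h = 400, r = 22);
  translate([22, 269, 0]) cylinder(h = 400, r = 22);
  translate([298, 269, 0]) cylinder(h = 400, r = 22);
}
translate([1268, 192, 0]) {
  translate([0, 0, 400]) cube([320, 291, 37]);
  translate([22, 22, 0]) cylinder(h = 400, r = 22);
  translate([298, 22, 0]) cylinder(h = 400, r = 22);
  translate([22, 269, 0]) cylinder(h = 400, r = 22);
  translate([298, 269, 0]) cylinder(h = 400, r = 22);
}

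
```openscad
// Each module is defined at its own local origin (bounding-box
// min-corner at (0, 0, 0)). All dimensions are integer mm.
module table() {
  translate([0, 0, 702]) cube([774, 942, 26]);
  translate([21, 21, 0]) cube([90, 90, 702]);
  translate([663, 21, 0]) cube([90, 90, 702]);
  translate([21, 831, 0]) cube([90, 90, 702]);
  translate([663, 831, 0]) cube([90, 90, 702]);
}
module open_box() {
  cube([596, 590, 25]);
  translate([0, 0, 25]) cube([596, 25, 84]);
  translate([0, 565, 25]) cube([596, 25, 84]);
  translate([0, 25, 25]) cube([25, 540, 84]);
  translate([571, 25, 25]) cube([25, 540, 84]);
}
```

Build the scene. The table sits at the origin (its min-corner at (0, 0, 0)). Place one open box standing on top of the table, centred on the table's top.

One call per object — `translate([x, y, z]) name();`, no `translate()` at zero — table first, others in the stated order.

table();
translate([89, 176, 728]) open_box();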